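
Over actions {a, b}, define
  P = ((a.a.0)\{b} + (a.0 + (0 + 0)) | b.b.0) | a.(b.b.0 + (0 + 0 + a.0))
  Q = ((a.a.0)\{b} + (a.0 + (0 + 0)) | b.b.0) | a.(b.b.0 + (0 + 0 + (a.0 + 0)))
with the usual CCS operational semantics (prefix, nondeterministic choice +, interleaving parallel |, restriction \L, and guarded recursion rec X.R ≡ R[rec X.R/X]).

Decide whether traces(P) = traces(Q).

YES

LTS(P): 32 reachable states
  s0 = ((a.a.0)\{b} + (a.0 + (0 + 0)) | b.b.0) | a.(b.b.0 + (0 + 0 + a.0)) has moves ··a··> s1, ··a··> s2, ··a··> s3, ··b··> s4
  s1 = ((a.a.0)\{b} + (a.0 + (0 + 0)) | b.b.0) | (b.b.0 + (0 + 0 + a.0)) has moves ··a··> s5, ··a··> s6, ··a··> s7, ··b··> s8, ··b··> s9
  s2 = (a.0)\{b} | a.(b.b.0 + (0 + 0 + a.0)) has moves ··a··> s10, ··a··> s6
  s3 = 0 | b.b.0 | a.(b.b.0 + (0 + 0 + a.0)) has moves ··a··> s7, ··b··> s11
  s4 = (a.0 + (0 + 0)) | b.0 | a.(b.b.0 + (0 + 0 + a.0)) has moves ··a··> s11, ··a··> s9, ··b··> s12
  s5 = ((a.a.0)\{b} + (a.0 + (0 + 0)) | b.b.0) | 0 has moves ··a··> s13, ··a··> s14, ··b··> s15
  s6 = (a.0)\{b} | (b.b.0 + (0 + 0 + a.0)) has moves ··a··> s13, ··a··> s16, ··b··> s17
  s7 = 0 | b.b.0 | (b.b.0 + (0 + 0 + a.0)) has moves ··a··> s14, ··b··> s18, ··b··> s19
  s8 = ((a.a.0)\{b} + (a.0 + (0 + 0)) | b.b.0) | b.0 has moves ··a··> s17, ··a··> s19, ··b··> s20, ··b··> s5
  s9 = (a.0 + (0 + 0)) | b.0 | (b.b.0 + (0 + 0 + a.0)) has moves ··a··> s15, ··a··> s18, ··b··> s20, ··b··> s21
  s10 = 0\{b} | a.(b.b.0 + (0 + 0 + a.0)) has moves ··a··> s16
  s11 = 0 | b.0 | a.(b.b.0 + (0 + 0 + a.0)) has moves ··a··> s18, ··b··> s22
  s12 = (a.0 + (0 + 0)) | 0 | a.(b.b.0 + (0 + 0 + a.0)) has moves ··a··> s21, ··a··> s22
  s13 = (a.0)\{b} | 0 has moves ··a··> s23
  s14 = 0 | b.b.0 | 0 has moves ··b··> s24
  s15 = (a.0 + (0 + 0)) | b.0 | 0 has moves ··a··> s24, ··b··> s25
  s16 = 0\{b} | (b.b.0 + (0 + 0 + a.0)) has moves ··a··> s23, ··b··> s26
  s17 = (a.0)\{b} | b.0 has moves ··a··> s26, ··b··> s13
  s18 = 0 | b.0 | (b.b.0 + (0 + 0 + a.0)) has moves ··a··> s24, ··b··> s27, ··b··> s28
  s19 = 0 | b.b.0 | b.0 has moves ··b··> s14, ··b··> s28
  s20 = (a.0 + (0 + 0)) | b.0 | b.0 has moves ··a··> s28, ··b··> s15, ··b··> s29
  s21 = (a.0 + (0 + 0)) | 0 | (b.b.0 + (0 + 0 + a.0)) has moves ··a··> s25, ··a··> s27, ··b··> s29
  s22 = 0 | 0 | a.(b.b.0 + (0 + 0 + a.0)) has moves ··a··> s27
  s23 = 0\{b} | 0 has moves ∅
  s24 = 0 | b.0 | 0 has moves ··b··> s30
  s25 = (a.0 + (0 + 0)) | 0 | 0 has moves ··a··> s30
  s26 = 0\{b} | b.0 has moves ··b··> s23
  s27 = 0 | 0 | (b.b.0 + (0 + 0 + a.0)) has moves ··a··> s30, ··b··> s31
  s28 = 0 | b.0 | b.0 has moves ··b··> s24, ··b··> s31
  s29 = (a.0 + (0 + 0)) | 0 | b.0 has moves ··a··> s31, ··b··> s25
  s30 = 0 | 0 | 0 has moves ∅
  s31 = 0 | 0 | b.0 has moves ··b··> s30
LTS(Q): 32 reachable states
  t0 = ((a.a.0)\{b} + (a.0 + (0 + 0)) | b.b.0) | a.(b.b.0 + (0 + 0 + (a.0 + 0))) has moves ··a··> t1, ··a··> t2, ··a··> t3, ··b··> t4
  t1 = ((a.a.0)\{b} + (a.0 + (0 + 0)) | b.b.0) | (b.b.0 + (0 + 0 + (a.0 + 0))) has moves ··a··> t5, ··a··> t6, ··a··> t7, ··b··> t8, ··b··> t9
  t2 = (a.0)\{b} | a.(b.b.0 + (0 + 0 + (a.0 + 0))) has moves ··a··> t10, ··a··> t6
  t3 = 0 | b.b.0 | a.(b.b.0 + (0 + 0 + (a.0 + 0))) has moves ··a··> t7, ··b··> t11
  t4 = (a.0 + (0 + 0)) | b.0 | a.(b.b.0 + (0 + 0 + (a.0 + 0))) has moves ··a··> t11, ··a··> t9, ··b··> t12
  t5 = ((a.a.0)\{b} + (a.0 + (0 + 0)) | b.b.0) | 0 has moves ··a··> t13, ··a··> t14, ··b··> t15
  t6 = (a.0)\{b} | (b.b.0 + (0 + 0 + (a.0 + 0))) has moves ··a··> t13, ··a··> t16, ··b··> t17
  t7 = 0 | b.b.0 | (b.b.0 + (0 + 0 + (a.0 + 0))) has moves ··a··> t14, ··b··> t18, ··b··> t19
  t8 = ((a.a.0)\{b} + (a.0 + (0 + 0)) | b.b.0) | b.0 has moves ··a··> t17, ··a··> t19, ··b··> t20, ··b··> t5
  t9 = (a.0 + (0 + 0)) | b.0 | (b.b.0 + (0 + 0 + (a.0 + 0))) has moves ··a··> t15, ··a··> t18, ··b··> t20, ··b··> t21
  t10 = 0\{b} | a.(b.b.0 + (0 + 0 + (a.0 + 0))) has moves ··a··> t16
  t11 = 0 | b.0 | a.(b.b.0 + (0 + 0 + (a.0 + 0))) has moves ··a··> t18, ··b··> t22
  t12 = (a.0 + (0 + 0)) | 0 | a.(b.b.0 + (0 + 0 + (a.0 + 0))) has moves ··a··> t21, ··a··> t22
  t13 = (a.0)\{b} | 0 has moves ··a··> t23
  t14 = 0 | b.b.0 | 0 has moves ··b··> t24
  t15 = (a.0 + (0 + 0)) | b.0 | 0 has moves ··a··> t24, ··b··> t25
  t16 = 0\{b} | (b.b.0 + (0 + 0 + (a.0 + 0))) has moves ··a··> t23, ··b··> t26
  t17 = (a.0)\{b} | b.0 has moves ··a··> t26, ··b··> t13
  t18 = 0 | b.0 | (b.b.0 + (0 + 0 + (a.0 + 0))) has moves ··a··> t24, ··b··> t27, ··b··> t28
  t19 = 0 | b.b.0 | b.0 has moves ··b··> t14, ··b··> t28
  t20 = (a.0 + (0 + 0)) | b.0 | b.0 has moves ··a··> t28, ··b··> t15, ··b··> t29
  t21 = (a.0 + (0 + 0)) | 0 | (b.b.0 + (0 + 0 + (a.0 + 0))) has moves ··a··> t25, ··a··> t27, ··b··> t29
  t22 = 0 | 0 | a.(b.b.0 + (0 + 0 + (a.0 + 0))) has moves ··a··> t27
  t23 = 0\{b} | 0 has moves ∅
  t24 = 0 | b.0 | 0 has moves ··b··> t30
  t25 = (a.0 + (0 + 0)) | 0 | 0 has moves ··a··> t30
  t26 = 0\{b} | b.0 has moves ··b··> t23
  t27 = 0 | 0 | (b.b.0 + (0 + 0 + (a.0 + 0))) has moves ··a··> t30, ··b··> t31
  t28 = 0 | b.0 | b.0 has moves ··b··> t24, ··b··> t31
  t29 = (a.0 + (0 + 0)) | 0 | b.0 has moves ··a··> t31, ··b··> t25
  t30 = 0 | 0 | 0 has moves ∅
  t31 = 0 | 0 | b.0 has moves ··b··> t30
Coarsest stable partition (strong bisimilarity classes):
  B0 = {s0, t0}
  B1 = {s3, t3}
  B2 = {s7, t7}
  B3 = {s18, t18}
  B4 = {s14, s28, t14, t28}
  B5 = {s24, s26, s31, t24, t26, t31}
  B6 = {s23, s30, t23, t30}
  B7 = {s16, s27, t16, t27}
  B8 = {s19, t19}
  B9 = {s11, t11}
  B10 = {s10, s22, t10, t22}
  B11 = {s4, t4}
  B12 = {s9, t9}
  B13 = {s15, s17, s29, t15, t17, t29}
  B14 = {s13, s25, t13, t25}
  B15 = {s21, s6, t21, t6}
  B16 = {s20, t20}
  B17 = {s12, s2, t12, t2}
  B18 = {s1, t1}
  B19 = {s5, t5}
  B20 = {s8, t8}
s0 ∈ B0, t0 ∈ B0 → same block
Bisimilar ⇒ trace-equivalent.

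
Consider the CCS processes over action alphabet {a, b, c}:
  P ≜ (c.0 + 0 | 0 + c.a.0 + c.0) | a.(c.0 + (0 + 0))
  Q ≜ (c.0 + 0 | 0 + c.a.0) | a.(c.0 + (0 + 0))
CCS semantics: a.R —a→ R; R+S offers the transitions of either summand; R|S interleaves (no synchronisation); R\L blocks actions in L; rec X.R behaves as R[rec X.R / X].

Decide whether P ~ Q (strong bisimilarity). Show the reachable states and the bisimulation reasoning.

LTS(P): 9 reachable states
  p0 = (c.0 + 0 | 0 + c.a.0 + c.0) | a.(c.0 + (0 + 0)) ⊢ ··a··> p1, ··c··> p2, ··c··> p3
  p1 = (c.0 + 0 | 0 + c.a.0 + c.0) | (c.0 + (0 + 0)) ⊢ ··c··> p4, ··c··> p5, ··c··> p6
  p2 = 0 | a.(c.0 + (0 + 0)) ⊢ ··a··> p5
  p3 = a.0 | a.(c.0 + (0 + 0)) ⊢ ··a··> p2, ··a··> p6
  p4 = (c.0 + 0 | 0 + c.a.0 + c.0) | 0 ⊢ ··c··> p7, ··c··> p8
  p5 = 0 | (c.0 + (0 + 0)) ⊢ ··c··> p7
  p6 = a.0 | (c.0 + (0 + 0)) ⊢ ··a··> p5, ··c··> p8
  p7 = 0 | 0 ⊢ ·
  p8 = a.0 | 0 ⊢ ··a··> p7
LTS(Q): 9 reachable states
  q0 = (c.0 + 0 | 0 + c.a.0) | a.(c.0 + (0 + 0)) ⊢ ··a··> q1, ··c··> q2, ··c··> q3
  q1 = (c.0 + 0 | 0 + c.a.0) | (c.0 + (0 + 0)) ⊢ ··c··> q4, ··c··> q5, ··c··> q6
  q2 = 0 | a.(c.0 + (0 + 0)) ⊢ ··a··> q5
  q3 = a.0 | a.(c.0 + (0 + 0)) ⊢ ··a··> q2, ··a··> q6
  q4 = (c.0 + 0 | 0 + c.a.0) | 0 ⊢ ··c··> q7, ··c··> q8
  q5 = 0 | (c.0 + (0 + 0)) ⊢ ··c··> q7
  q6 = a.0 | (c.0 + (0 + 0)) ⊢ ··a··> q5, ··c··> q8
  q7 = 0 | 0 ⊢ ·
  q8 = a.0 | 0 ⊢ ··a··> q7
Coarsest stable partition (strong bisimilarity classes):
  B0 = {p0, q0}
  B1 = {p3, q3}
  B2 = {p6, q6}
  B3 = {p5, q5}
  B4 = {p7, q7}
  B5 = {p8, q8}
  B6 = {p2, q2}
  B7 = {p1, q1}
  B8 = {p4, q4}
p0 ∈ B0, q0 ∈ B0 → same block

P ~ Q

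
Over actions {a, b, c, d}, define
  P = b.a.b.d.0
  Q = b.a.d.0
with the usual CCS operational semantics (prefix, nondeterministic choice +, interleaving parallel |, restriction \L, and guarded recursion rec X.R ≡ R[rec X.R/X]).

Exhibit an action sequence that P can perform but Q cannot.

bab

LTS(P): 5 reachable states
  s0 = b.a.b.d.0 → =b=> s1
  s1 = a.b.d.0 → =a=> s2
  s2 = b.d.0 → =b=> s3
  s3 = d.0 → =d=> s4
  s4 = 0 → ∅
LTS(Q): 4 reachable states
  t0 = b.a.d.0 → =b=> t1
  t1 = a.d.0 → =a=> t2
  t2 = d.0 → =d=> t3
  t3 = 0 → ∅
Trace ⟨bab⟩ through P, begin at {s0}:
  step 1 (b): {s1}
  step 2 (a): {s2}
  step 3 (b): {s3}
  — P admits the full trace.
Trace ⟨bab⟩ through Q, begin at {t0}:
  step 1 (b): {t1}
  step 2 (a): {t2}
  step 3 (b): ∅  — Q cannot continue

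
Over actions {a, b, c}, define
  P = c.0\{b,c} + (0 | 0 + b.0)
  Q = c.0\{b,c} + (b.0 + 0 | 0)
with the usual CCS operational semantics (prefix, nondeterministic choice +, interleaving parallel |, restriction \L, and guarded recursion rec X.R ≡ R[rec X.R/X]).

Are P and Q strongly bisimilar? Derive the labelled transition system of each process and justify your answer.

P ~ Q

P's transition system — 3 states:
  u0 = c.0\{b,c} + (0 | 0 + b.0) has moves ··b··> u1, ··c··> u2
  u1 = 0 has moves ∅
  u2 = 0\{b,c} has moves ∅
Q's transition system — 3 states:
  v0 = c.0\{b,c} + (b.0 + 0 | 0) has moves ··b··> v1, ··c··> v2
  v1 = 0 has moves ∅
  v2 = 0\{b,c} has moves ∅
Partition-refinement fixed point:
  B0 = {u0, v0}
  B1 = {u1, u2, v1, v2}
u0 ∈ B0, v0 ∈ B0 → same block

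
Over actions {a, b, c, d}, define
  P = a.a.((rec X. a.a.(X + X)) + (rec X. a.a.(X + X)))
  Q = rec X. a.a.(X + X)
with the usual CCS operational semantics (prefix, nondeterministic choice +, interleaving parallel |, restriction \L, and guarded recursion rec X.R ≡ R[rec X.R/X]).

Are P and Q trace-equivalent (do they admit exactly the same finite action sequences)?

traces(P) = traces(Q)

Reachable graph of P (3 states):
  u0 = a.a.((rec X. a.a.(X + X)) + (rec X. a.a.(X + X))) has moves =a=> u1
  u1 = a.((rec X. a.a.(X + X)) + (rec X. a.a.(X + X))) has moves =a=> u2
  u2 = (rec X. a.a.(X + X)) + (rec X. a.a.(X + X)) has moves =a=> u1
Reachable graph of Q (3 states):
  v0 = rec X. a.a.(X + X) has moves =a=> v1
  v1 = a.((rec X. a.a.(X + X)) + (rec X. a.a.(X + X))) has moves =a=> v2
  v2 = (rec X. a.a.(X + X)) + (rec X. a.a.(X + X)) has moves =a=> v1
Partition-refinement fixed point:
  B0 = {u0, u1, u2, v0, v1, v2}
u0 ∈ B0, v0 ∈ B0 → same block
Bisimilar ⇒ trace-equivalent.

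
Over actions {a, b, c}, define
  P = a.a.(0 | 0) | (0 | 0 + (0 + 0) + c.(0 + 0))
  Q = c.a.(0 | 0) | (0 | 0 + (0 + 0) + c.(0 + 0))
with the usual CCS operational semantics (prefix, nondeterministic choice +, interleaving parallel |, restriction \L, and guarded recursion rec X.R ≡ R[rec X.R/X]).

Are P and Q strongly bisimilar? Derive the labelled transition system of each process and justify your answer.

NO

Reachable graph of P (6 states):
  u0 = a.a.(0 | 0) | (0 | 0 + (0 + 0) + c.(0 + 0)) has moves ··a··> u1, ··c··> u2
  u1 = a.(0 | 0) | (0 | 0 + (0 + 0) + c.(0 + 0)) has moves ··a··> u3, ··c··> u4
  u2 = a.a.(0 | 0) | (0 + 0) has moves ··a··> u4
  u3 = 0 | 0 | (0 | 0 + (0 + 0) + c.(0 + 0)) has moves ··c··> u5
  u4 = a.(0 | 0) | (0 + 0) has moves ··a··> u5
  u5 = 0 | 0 | (0 + 0) has moves deadlocked
Reachable graph of Q (6 states):
  v0 = c.a.(0 | 0) | (0 | 0 + (0 + 0) + c.(0 + 0)) has moves ··c··> v1, ··c··> v2
  v1 = a.(0 | 0) | (0 | 0 + (0 + 0) + c.(0 + 0)) has moves ··a··> v3, ··c··> v4
  v2 = c.a.(0 | 0) | (0 + 0) has moves ··c··> v4
  v3 = 0 | 0 | (0 | 0 + (0 + 0) + c.(0 + 0)) has moves ··c··> v5
  v4 = a.(0 | 0) | (0 + 0) has moves ··a··> v5
  v5 = 0 | 0 | (0 + 0) has moves deadlocked
Bisimilarity quotient blocks:
  B0 = {u0}
  B1 = {u1, v1}
  B2 = {u4, v4}
  B3 = {u5, v5}
  B4 = {u3, v3}
  B5 = {u2}
  B6 = {v0}
  B7 = {v2}
u0 ∈ B0, v0 ∈ B6 → different blocks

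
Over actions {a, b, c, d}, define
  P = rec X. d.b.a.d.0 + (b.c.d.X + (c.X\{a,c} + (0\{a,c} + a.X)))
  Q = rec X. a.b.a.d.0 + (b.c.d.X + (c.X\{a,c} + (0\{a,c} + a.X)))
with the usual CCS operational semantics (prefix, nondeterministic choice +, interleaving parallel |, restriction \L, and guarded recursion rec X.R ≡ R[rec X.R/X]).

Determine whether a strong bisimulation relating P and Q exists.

Reachable graph of P (11 states):
  p0 = rec X. d.b.a.d.0 + (b.c.d.X + (c.X\{a,c} + (0\{a,c} + a.X))) | --a--▸ p0, --b--▸ p1, --c--▸ p2, --d--▸ p3
  p1 = c.d.(rec X. d.b.a.d.0 + (b.c.d.X + (c.X\{a,c} + (0\{a,c} + a.X)))) | --c--▸ p4
  p2 = (rec X. d.b.a.d.0 + (b.c.d.X + (c.X\{a,c} + (0\{a,c} + a.X))))\{a,c} | --b--▸ p5, --d--▸ p6
  p3 = b.a.d.0 | --b--▸ p7
  p4 = d.(rec X. d.b.a.d.0 + (b.c.d.X + (c.X\{a,c} + (0\{a,c} + a.X)))) | --d--▸ p0
  p5 = (c.d.(rec X. d.b.a.d.0 + (b.c.d.X + (c.X\{a,c} + (0\{a,c} + a.X)))))\{a,c} | ∅
  p6 = (b.a.d.0)\{a,c} | --b--▸ p8
  p7 = a.d.0 | --a--▸ p9
  p8 = (a.d.0)\{a,c} | ∅
  p9 = d.0 | --d--▸ p10
  p10 = 0 | ∅
Reachable graph of Q (9 states):
  q0 = rec X. a.b.a.d.0 + (b.c.d.X + (c.X\{a,c} + (0\{a,c} + a.X))) | --a--▸ q0, --a--▸ q1, --b--▸ q2, --c--▸ q3
  q1 = b.a.d.0 | --b--▸ q4
  q2 = c.d.(rec X. a.b.a.d.0 + (b.c.d.X + (c.X\{a,c} + (0\{a,c} + a.X)))) | --c--▸ q5
  q3 = (rec X. a.b.a.d.0 + (b.c.d.X + (c.X\{a,c} + (0\{a,c} + a.X))))\{a,c} | --b--▸ q6
  q4 = a.d.0 | --a--▸ q7
  q5 = d.(rec X. a.b.a.d.0 + (b.c.d.X + (c.X\{a,c} + (0\{a,c} + a.X)))) | --d--▸ q0
  q6 = (c.d.(rec X. a.b.a.d.0 + (b.c.d.X + (c.X\{a,c} + (0\{a,c} + a.X)))))\{a,c} | ∅
  q7 = d.0 | --d--▸ q8
  q8 = 0 | ∅
Partition-refinement fixed point:
  B0 = {p0}
  B1 = {p2}
  B2 = {p10, p5, p8, q6, q8}
  B3 = {p6, q3}
  B4 = {p1}
  B5 = {p4}
  B6 = {p3, q1}
  B7 = {p7, q4}
  B8 = {p9, q7}
  B9 = {q0}
  B10 = {q2}
  B11 = {q5}
p0 ∈ B0, q0 ∈ B9 → different blocks

P ≁ Q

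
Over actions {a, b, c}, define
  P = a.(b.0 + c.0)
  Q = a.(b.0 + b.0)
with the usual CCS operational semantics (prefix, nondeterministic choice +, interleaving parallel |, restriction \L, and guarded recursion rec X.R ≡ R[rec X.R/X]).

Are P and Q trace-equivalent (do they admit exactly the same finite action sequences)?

trace-distinct — witness ⟨ac⟩

P's transition system — 3 states:
  m0 = a.(b.0 + c.0) → =a=> m1
  m1 = b.0 + c.0 → =b=> m2, =c=> m2
  m2 = 0 → deadlocked
Q's transition system — 3 states:
  n0 = a.(b.0 + b.0) → =a=> n1
  n1 = b.0 + b.0 → =b=> n2
  n2 = 0 → deadlocked
Trace ⟨ac⟩ through P, begin at {m0}:
  after a @ step 1: {m1}
  after c @ step 2: {m2}
  P completes σ.
Trace ⟨ac⟩ through Q, begin at {n0}:
  after a @ step 1: {n1}
  after c @ step 2: ∅ (Q stuck)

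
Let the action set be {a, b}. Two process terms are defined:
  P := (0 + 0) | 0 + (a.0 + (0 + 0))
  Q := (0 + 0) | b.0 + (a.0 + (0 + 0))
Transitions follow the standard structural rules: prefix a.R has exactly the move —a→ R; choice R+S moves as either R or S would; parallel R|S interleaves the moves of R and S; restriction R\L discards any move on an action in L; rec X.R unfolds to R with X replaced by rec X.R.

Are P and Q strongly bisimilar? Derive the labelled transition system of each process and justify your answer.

not bisimilar

P's transition system — 2 states:
  p0 = (0 + 0) | 0 + (a.0 + (0 + 0)) | --a--▸ p1
  p1 = 0 | stopped
Q's transition system — 3 states:
  q0 = (0 + 0) | b.0 + (a.0 + (0 + 0)) | --a--▸ q1, --b--▸ q2
  q1 = 0 | stopped
  q2 = (0 + 0) | 0 | stopped
Bisimilarity quotient blocks:
  B0 = {p0}
  B1 = {p1, q1, q2}
  B2 = {q0}
p0 ∈ B0, q0 ∈ B2 → different blocks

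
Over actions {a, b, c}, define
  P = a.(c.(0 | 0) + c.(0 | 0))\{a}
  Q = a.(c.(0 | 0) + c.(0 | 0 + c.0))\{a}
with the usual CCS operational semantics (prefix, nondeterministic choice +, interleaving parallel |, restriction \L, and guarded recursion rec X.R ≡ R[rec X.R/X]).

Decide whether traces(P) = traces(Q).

LTS(P): 3 reachable states
  p0 = a.(c.(0 | 0) + c.(0 | 0))\{a} → --a--▸ p1
  p1 = (c.(0 | 0) + c.(0 | 0))\{a} → --c--▸ p2
  p2 = (0 | 0)\{a} → ·
LTS(Q): 5 reachable states
  q0 = a.(c.(0 | 0) + c.(0 | 0 + c.0))\{a} → --a--▸ q1
  q1 = (c.(0 | 0) + c.(0 | 0 + c.0))\{a} → --c--▸ q2, --c--▸ q3
  q2 = (0 | 0 + c.0)\{a} → --c--▸ q4
  q3 = (0 | 0)\{a} → ·
  q4 = 0\{a} → ·
Trace ⟨acc⟩ through Q, begin at {q0}:
  step 1 (a): {q1}
  step 2 (c): {q2, q3}
  step 3 (c): {q4}
  ✓ Q
Trace ⟨acc⟩ through P, begin at {p0}:
  step 1 (a): {p1}
  step 2 (c): {p2}
  step 3 (c): ∅  — P cannot continue

traces(P) ≠ traces(Q) — witness ⟨acc⟩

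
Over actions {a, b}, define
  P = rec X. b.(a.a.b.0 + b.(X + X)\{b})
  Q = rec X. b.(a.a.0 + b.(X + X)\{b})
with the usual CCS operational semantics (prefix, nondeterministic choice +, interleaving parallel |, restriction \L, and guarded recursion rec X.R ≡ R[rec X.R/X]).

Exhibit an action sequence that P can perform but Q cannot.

baab

P's transition system — 6 states:
  s0 = rec X. b.(a.a.b.0 + b.(X + X)\{b}) :: —b→ s1
  s1 = a.a.b.0 + b.((rec X. b.(a.a.b.0 + b.(X + X)\{b})) + (rec X. b.(a.a.b.0 + b.(X + X)\{b})))\{b} :: —a→ s2, —b→ s3
  s2 = a.b.0 :: —a→ s4
  s3 = ((rec X. b.(a.a.b.0 + b.(X + X)\{b})) + (rec X. b.(a.a.b.0 + b.(X + X)\{b})))\{b} :: deadlocked
  s4 = b.0 :: —b→ s5
  s5 = 0 :: deadlocked
Q's transition system — 5 states:
  t0 = rec X. b.(a.a.0 + b.(X + X)\{b}) :: —b→ t1
  t1 = a.a.0 + b.((rec X. b.(a.a.0 + b.(X + X)\{b})) + (rec X. b.(a.a.0 + b.(X + X)\{b})))\{b} :: —a→ t2, —b→ t3
  t2 = a.0 :: —a→ t4
  t3 = ((rec X. b.(a.a.0 + b.(X + X)\{b})) + (rec X. b.(a.a.0 + b.(X + X)\{b})))\{b} :: deadlocked
  t4 = 0 :: deadlocked
Run σ = ⟨baab⟩ on P: start {s0}
  step 1 (b): {s1}
  step 2 (a): {s2}
  step 3 (a): {s4}
  step 4 (b): {s5}
  — P admits the full trace.
Run σ = ⟨baab⟩ on Q: start {t0}
  step 1 (b): {t1}
  step 2 (a): {t2}
  step 3 (a): {t4}
  step 4 (b): ∅ (Q stuck)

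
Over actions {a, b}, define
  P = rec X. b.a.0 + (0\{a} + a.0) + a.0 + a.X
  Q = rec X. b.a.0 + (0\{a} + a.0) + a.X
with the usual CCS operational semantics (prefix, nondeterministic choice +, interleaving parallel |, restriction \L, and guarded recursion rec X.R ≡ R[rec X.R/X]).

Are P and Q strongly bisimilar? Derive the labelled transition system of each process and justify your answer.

Reachable graph of P (3 states):
  p0 = rec X. b.a.0 + (0\{a} + a.0) + a.0 + a.X has moves --a--▸ p0, --a--▸ p1, --b--▸ p2
  p1 = 0 has moves deadlocked
  p2 = a.0 has moves --a--▸ p1
Reachable graph of Q (3 states):
  q0 = rec X. b.a.0 + (0\{a} + a.0) + a.X has moves --a--▸ q0, --a--▸ q1, --b--▸ q2
  q1 = 0 has moves deadlocked
  q2 = a.0 has moves --a--▸ q1
Partition-refinement fixed point:
  B0 = {p0, q0}
  B1 = {p1, q1}
  B2 = {p2, q2}
p0 ∈ B0, q0 ∈ B0 → same block

YES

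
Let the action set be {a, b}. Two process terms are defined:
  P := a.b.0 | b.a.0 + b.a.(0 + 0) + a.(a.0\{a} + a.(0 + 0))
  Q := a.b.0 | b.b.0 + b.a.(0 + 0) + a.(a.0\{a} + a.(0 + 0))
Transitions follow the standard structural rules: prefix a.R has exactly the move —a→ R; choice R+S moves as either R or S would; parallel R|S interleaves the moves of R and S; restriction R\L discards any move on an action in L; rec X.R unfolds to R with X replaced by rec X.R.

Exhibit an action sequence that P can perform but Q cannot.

aba

P's transition system — 13 states:
  u0 = a.b.0 | b.a.0 + b.a.(0 + 0) + a.(a.0\{a} + a.(0 + 0)) :: —a→ u1, —a→ u2, —b→ u3, —b→ u4
  u1 = a.0\{a} + a.(0 + 0) :: —a→ u5, —a→ u6
  u2 = b.0 | b.a.0 :: —b→ u7, —b→ u8
  u3 = a.(0 + 0) :: —a→ u5
  u4 = a.b.0 | a.0 :: —a→ u8, —a→ u9
  u5 = 0 + 0 :: ∅
  u6 = 0\{a} :: ∅
  u7 = 0 | b.a.0 :: —b→ u10
  u8 = b.0 | a.0 :: —a→ u11, —b→ u10
  u9 = a.b.0 | 0 :: —a→ u11
  u10 = 0 | a.0 :: —a→ u12
  u11 = b.0 | 0 :: —b→ u12
  u12 = 0 | 0 :: ∅
Q's transition system — 13 states:
  v0 = a.b.0 | b.b.0 + b.a.(0 + 0) + a.(a.0\{a} + a.(0 + 0)) :: —a→ v1, —a→ v2, —b→ v3, —b→ v4
  v1 = a.0\{a} + a.(0 + 0) :: —a→ v5, —a→ v6
  v2 = b.0 | b.b.0 :: —b→ v7, —b→ v8
  v3 = a.(0 + 0) :: —a→ v5
  v4 = a.b.0 | b.0 :: —a→ v8, —b→ v9
  v5 = 0 + 0 :: ∅
  v6 = 0\{a} :: ∅
  v7 = 0 | b.b.0 :: —b→ v10
  v8 = b.0 | b.0 :: —b→ v10, —b→ v11
  v9 = a.b.0 | 0 :: —a→ v11
  v10 = 0 | b.0 :: —b→ v12
  v11 = b.0 | 0 :: —b→ v12
  v12 = 0 | 0 :: ∅
Executing aba from P (initial set {u0}):
  step 1 (a): {u1, u2}
  step 2 (b): {u7, u8}
  step 3 (a): {u11}
  P completes σ.
Executing aba from Q (initial set {v0}):
  step 1 (a): {v1, v2}
  step 2 (b): {v7, v8}
  step 3 (a): ∅ (Q stuck)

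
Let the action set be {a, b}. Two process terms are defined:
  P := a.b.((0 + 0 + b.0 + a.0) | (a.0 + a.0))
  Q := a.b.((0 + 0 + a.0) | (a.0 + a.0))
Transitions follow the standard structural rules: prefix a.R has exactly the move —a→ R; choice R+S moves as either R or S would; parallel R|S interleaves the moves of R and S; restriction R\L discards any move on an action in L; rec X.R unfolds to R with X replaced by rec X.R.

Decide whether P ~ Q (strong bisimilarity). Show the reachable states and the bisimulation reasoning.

NO

P's transition system — 6 states:
  p0 = a.b.((0 + 0 + b.0 + a.0) | (a.0 + a.0)) has moves =a=> p1
  p1 = b.((0 + 0 + b.0 + a.0) | (a.0 + a.0)) has moves =b=> p2
  p2 = (0 + 0 + b.0 + a.0) | (a.0 + a.0) has moves =a=> p3, =a=> p4, =b=> p4
  p3 = (0 + 0 + b.0 + a.0) | 0 has moves =a=> p5, =b=> p5
  p4 = 0 | (a.0 + a.0) has moves =a=> p5
  p5 = 0 | 0 has moves stopped
Q's transition system — 6 states:
  q0 = a.b.((0 + 0 + a.0) | (a.0 + a.0)) has moves =a=> q1
  q1 = b.((0 + 0 + a.0) | (a.0 + a.0)) has moves =b=> q2
  q2 = (0 + 0 + a.0) | (a.0 + a.0) has moves =a=> q3, =a=> q4
  q3 = (0 + 0 + a.0) | 0 has moves =a=> q5
  q4 = 0 | (a.0 + a.0) has moves =a=> q5
  q5 = 0 | 0 has moves stopped
Partition-refinement fixed point:
  B0 = {p0}
  B1 = {p1}
  B2 = {p2}
  B3 = {p4, q3, q4}
  B4 = {p5, q5}
  B5 = {p3}
  B6 = {q0}
  B7 = {q1}
  B8 = {q2}
p0 ∈ B0, q0 ∈ B6 → different blocks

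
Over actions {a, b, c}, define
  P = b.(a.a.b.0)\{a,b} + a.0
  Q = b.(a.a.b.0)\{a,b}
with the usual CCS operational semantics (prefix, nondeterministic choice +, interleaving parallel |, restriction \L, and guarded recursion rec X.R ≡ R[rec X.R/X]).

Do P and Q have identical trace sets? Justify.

NO — witness ⟨a⟩

P's transition system — 3 states:
  p0 = b.(a.a.b.0)\{a,b} + a.0 → —a→ p1, —b→ p2
  p1 = 0 → deadlocked
  p2 = (a.a.b.0)\{a,b} → deadlocked
Q's transition system — 2 states:
  q0 = b.(a.a.b.0)\{a,b} → —b→ q1
  q1 = (a.a.b.0)\{a,b} → deadlocked
Run σ = ⟨a⟩ on P: start {p0}
  step 1 (a): {p1}
  — P admits the full trace.
Run σ = ⟨a⟩ on Q: start {q0}
  step 1 (a): ∅  — Q cannot continue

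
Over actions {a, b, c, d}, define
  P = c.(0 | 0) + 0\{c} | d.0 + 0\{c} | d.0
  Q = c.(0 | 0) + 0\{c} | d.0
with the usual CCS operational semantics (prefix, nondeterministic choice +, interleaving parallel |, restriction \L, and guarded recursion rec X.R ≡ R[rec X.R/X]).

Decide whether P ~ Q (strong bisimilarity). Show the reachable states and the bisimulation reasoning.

Reachable graph of P (3 states):
  m0 = c.(0 | 0) + 0\{c} | d.0 + 0\{c} | d.0 | =c=> m1, =d=> m2
  m1 = 0 | 0 | deadlocked
  m2 = 0\{c} | 0 | deadlocked
Reachable graph of Q (3 states):
  n0 = c.(0 | 0) + 0\{c} | d.0 | =c=> n1, =d=> n2
  n1 = 0 | 0 | deadlocked
  n2 = 0\{c} | 0 | deadlocked
Bisimilarity quotient blocks:
  B0 = {m0, n0}
  B1 = {m1, m2, n1, n2}
m0 ∈ B0, n0 ∈ B0 → same block

bisimilar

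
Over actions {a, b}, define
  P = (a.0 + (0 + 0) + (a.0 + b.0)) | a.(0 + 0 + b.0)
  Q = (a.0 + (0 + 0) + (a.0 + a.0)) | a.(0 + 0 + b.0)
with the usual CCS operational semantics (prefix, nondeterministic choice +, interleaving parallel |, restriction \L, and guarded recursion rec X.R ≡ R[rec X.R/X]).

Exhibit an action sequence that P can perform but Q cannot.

P's transition system — 6 states:
  s0 = (a.0 + (0 + 0) + (a.0 + b.0)) | a.(0 + 0 + b.0) ⊢ -a-> s1, -a-> s2, -b-> s2
  s1 = (a.0 + (0 + 0) + (a.0 + b.0)) | (0 + 0 + b.0) ⊢ -a-> s3, -b-> s3, -b-> s4
  s2 = 0 | a.(0 + 0 + b.0) ⊢ -a-> s3
  s3 = 0 | (0 + 0 + b.0) ⊢ -b-> s5
  s4 = (a.0 + (0 + 0) + (a.0 + b.0)) | 0 ⊢ -a-> s5, -b-> s5
  s5 = 0 | 0 ⊢ ·
Q's transition system — 6 states:
  t0 = (a.0 + (0 + 0) + (a.0 + a.0)) | a.(0 + 0 + b.0) ⊢ -a-> t1, -a-> t2
  t1 = (a.0 + (0 + 0) + (a.0 + a.0)) | (0 + 0 + b.0) ⊢ -a-> t3, -b-> t4
  t2 = 0 | a.(0 + 0 + b.0) ⊢ -a-> t3
  t3 = 0 | (0 + 0 + b.0) ⊢ -b-> t5
  t4 = (a.0 + (0 + 0) + (a.0 + a.0)) | 0 ⊢ -a-> t5
  t5 = 0 | 0 ⊢ ·
Run σ = ⟨b⟩ on P: start {s0}
  after b @ step 1: {s2}
  P completes σ.
Run σ = ⟨b⟩ on Q: start {t0}
  after b @ step 1: ∅ (Q stuck)

b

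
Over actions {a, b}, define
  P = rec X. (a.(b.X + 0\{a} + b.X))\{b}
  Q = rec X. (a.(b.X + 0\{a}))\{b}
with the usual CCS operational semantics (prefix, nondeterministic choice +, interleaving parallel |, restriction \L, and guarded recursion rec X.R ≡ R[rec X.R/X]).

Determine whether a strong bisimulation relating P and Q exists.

bisimilar

LTS(P): 2 reachable states
  p0 = rec X. (a.(b.X + 0\{a} + b.X))\{b} :: -a-> p1
  p1 = (b.(rec X. (a.(b.X + 0\{a} + b.X))\{b}) + 0\{a} + b.(rec X. (a.(b.X + 0\{a} + b.X))\{b}))\{b} :: ·
LTS(Q): 2 reachable states
  q0 = rec X. (a.(b.X + 0\{a}))\{b} :: -a-> q1
  q1 = (b.(rec X. (a.(b.X + 0\{a}))\{b}) + 0\{a})\{b} :: ·
Bisimilarity quotient blocks:
  B0 = {p0, q0}
  B1 = {p1, q1}
p0 ∈ B0, q0 ∈ B0 → same block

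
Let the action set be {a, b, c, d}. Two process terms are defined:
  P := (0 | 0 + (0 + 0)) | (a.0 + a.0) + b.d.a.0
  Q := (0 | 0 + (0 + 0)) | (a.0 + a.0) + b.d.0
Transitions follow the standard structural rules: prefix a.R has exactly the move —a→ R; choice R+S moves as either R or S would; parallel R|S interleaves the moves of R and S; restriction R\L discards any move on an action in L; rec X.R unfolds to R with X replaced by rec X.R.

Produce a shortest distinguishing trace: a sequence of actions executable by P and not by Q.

Reachable graph of P (5 states):
  s0 = (0 | 0 + (0 + 0)) | (a.0 + a.0) + b.d.a.0 ⊢ ··a··> s1, ··b··> s2
  s1 = (0 | 0 + (0 + 0)) | 0 ⊢ ·
  s2 = d.a.0 ⊢ ··d··> s3
  s3 = a.0 ⊢ ··a··> s4
  s4 = 0 ⊢ ·
Reachable graph of Q (4 states):
  t0 = (0 | 0 + (0 + 0)) | (a.0 + a.0) + b.d.0 ⊢ ··a··> t1, ··b··> t2
  t1 = (0 | 0 + (0 + 0)) | 0 ⊢ ·
  t2 = d.0 ⊢ ··d··> t3
  t3 = 0 ⊢ ·
Executing bda from P (initial set {s0}):
  after b @ step 1: {s2}
  after d @ step 2: {s3}
  after a @ step 3: {s4}
  — P admits the full trace.
Executing bda from Q (initial set {t0}):
  after b @ step 1: {t2}
  after d @ step 2: {t3}
  after a @ step 3: ∅ (Q stuck)

bda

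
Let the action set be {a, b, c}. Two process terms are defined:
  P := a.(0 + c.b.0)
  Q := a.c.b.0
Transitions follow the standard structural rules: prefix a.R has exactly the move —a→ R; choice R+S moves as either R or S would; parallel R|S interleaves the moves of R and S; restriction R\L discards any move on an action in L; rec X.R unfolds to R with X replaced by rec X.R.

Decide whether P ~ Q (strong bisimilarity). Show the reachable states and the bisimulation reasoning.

Reachable graph of P (4 states):
  s0 = a.(0 + c.b.0) ⊢ --a--▸ s1
  s1 = 0 + c.b.0 ⊢ --c--▸ s2
  s2 = b.0 ⊢ --b--▸ s3
  s3 = 0 ⊢ ·
Reachable graph of Q (4 states):
  t0 = a.c.b.0 ⊢ --a--▸ t1
  t1 = c.b.0 ⊢ --c--▸ t2
  t2 = b.0 ⊢ --b--▸ t3
  t3 = 0 ⊢ ·
Partition-refinement fixed point:
  B0 = {s0, t0}
  B1 = {s1, t1}
  B2 = {s2, t2}
  B3 = {s3, t3}
s0 ∈ B0, t0 ∈ B0 → same block

P ~ Q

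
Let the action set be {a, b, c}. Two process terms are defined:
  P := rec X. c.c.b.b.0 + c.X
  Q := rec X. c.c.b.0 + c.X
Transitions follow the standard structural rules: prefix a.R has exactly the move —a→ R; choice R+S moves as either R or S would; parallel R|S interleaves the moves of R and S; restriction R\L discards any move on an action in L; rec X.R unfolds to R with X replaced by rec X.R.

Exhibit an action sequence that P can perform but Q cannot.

Reachable graph of P (5 states):
  u0 = rec X. c.c.b.b.0 + c.X | --c--▸ u0, --c--▸ u1
  u1 = c.b.b.0 | --c--▸ u2
  u2 = b.b.0 | --b--▸ u3
  u3 = b.0 | --b--▸ u4
  u4 = 0 | stopped
Reachable graph of Q (4 states):
  v0 = rec X. c.c.b.0 + c.X | --c--▸ v0, --c--▸ v1
  v1 = c.b.0 | --c--▸ v2
  v2 = b.0 | --b--▸ v3
  v3 = 0 | stopped
Executing ccbb from P (initial set {u0}):
  after c @ step 1: {u0, u1}
  after c @ step 2: {u0, u1, u2}
  after b @ step 3: {u3}
  after b @ step 4: {u4}
  ✓ P
Executing ccbb from Q (initial set {v0}):
  after c @ step 1: {v0, v1}
  after c @ step 2: {v0, v1, v2}
  after b @ step 3: {v3}
  after b @ step 4: ∅  — Q cannot continue

ccbb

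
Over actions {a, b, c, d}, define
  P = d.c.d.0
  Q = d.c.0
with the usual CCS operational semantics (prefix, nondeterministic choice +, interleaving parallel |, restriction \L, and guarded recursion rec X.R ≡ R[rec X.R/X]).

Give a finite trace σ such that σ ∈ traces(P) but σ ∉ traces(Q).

Reachable graph of P (4 states):
  m0 = d.c.d.0 has moves =d=> m1
  m1 = c.d.0 has moves =c=> m2
  m2 = d.0 has moves =d=> m3
  m3 = 0 has moves ·
Reachable graph of Q (3 states):
  n0 = d.c.0 has moves =d=> n1
  n1 = c.0 has moves =c=> n2
  n2 = 0 has moves ·
Executing dcd from P (initial set {m0}):
  step 1 (d): {m1}
  step 2 (c): {m2}
  step 3 (d): {m3}
  — P admits the full trace.
Executing dcd from Q (initial set {n0}):
  step 1 (d): {n1}
  step 2 (c): {n2}
  step 3 (d): ∅  — Q cannot continue

dcd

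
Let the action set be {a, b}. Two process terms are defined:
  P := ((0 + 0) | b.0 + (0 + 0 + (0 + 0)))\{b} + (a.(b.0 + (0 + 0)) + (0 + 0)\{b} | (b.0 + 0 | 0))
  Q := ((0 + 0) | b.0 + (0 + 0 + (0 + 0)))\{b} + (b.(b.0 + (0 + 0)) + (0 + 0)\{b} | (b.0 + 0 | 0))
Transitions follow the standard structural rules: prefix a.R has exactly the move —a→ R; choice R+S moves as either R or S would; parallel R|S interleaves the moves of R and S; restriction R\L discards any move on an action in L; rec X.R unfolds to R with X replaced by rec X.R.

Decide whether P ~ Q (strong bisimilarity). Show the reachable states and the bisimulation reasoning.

Reachable graph of P (4 states):
  u0 = ((0 + 0) | b.0 + (0 + 0 + (0 + 0)))\{b} + (a.(b.0 + (0 + 0)) + (0 + 0)\{b} | (b.0 + 0 | 0)) has moves —a→ u1, —b→ u2
  u1 = b.0 + (0 + 0) has moves —b→ u3
  u2 = (0 + 0)\{b} | 0 has moves deadlocked
  u3 = 0 has moves deadlocked
Reachable graph of Q (4 states):
  v0 = ((0 + 0) | b.0 + (0 + 0 + (0 + 0)))\{b} + (b.(b.0 + (0 + 0)) + (0 + 0)\{b} | (b.0 + 0 | 0)) has moves —b→ v1, —b→ v2
  v1 = (0 + 0)\{b} | 0 has moves deadlocked
  v2 = b.0 + (0 + 0) has moves —b→ v3
  v3 = 0 has moves deadlocked
Coarsest stable partition (strong bisimilarity classes):
  B0 = {u0}
  B1 = {u1, v2}
  B2 = {u2, u3, v1, v3}
  B3 = {v0}
u0 ∈ B0, v0 ∈ B3 → different blocks

NO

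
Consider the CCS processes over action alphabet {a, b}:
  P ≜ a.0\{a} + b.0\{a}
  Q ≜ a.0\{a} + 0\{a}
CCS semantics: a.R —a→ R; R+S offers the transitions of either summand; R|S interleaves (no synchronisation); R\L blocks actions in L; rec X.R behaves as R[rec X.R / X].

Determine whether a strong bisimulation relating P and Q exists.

P's transition system — 2 states:
  s0 = a.0\{a} + b.0\{a} → --a--▸ s1, --b--▸ s1
  s1 = 0\{a} → stopped
Q's transition system — 2 states:
  t0 = a.0\{a} + 0\{a} → --a--▸ t1
  t1 = 0\{a} → stopped
Bisimilarity quotient blocks:
  B0 = {s0}
  B1 = {s1, t1}
  B2 = {t0}
s0 ∈ B0, t0 ∈ B2 → different blocks

P ≁ Q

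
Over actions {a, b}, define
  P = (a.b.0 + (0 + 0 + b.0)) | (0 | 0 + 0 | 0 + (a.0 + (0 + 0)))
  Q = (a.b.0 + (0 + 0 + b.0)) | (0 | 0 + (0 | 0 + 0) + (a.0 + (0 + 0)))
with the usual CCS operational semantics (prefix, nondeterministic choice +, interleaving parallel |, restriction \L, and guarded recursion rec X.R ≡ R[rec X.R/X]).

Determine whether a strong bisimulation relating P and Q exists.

Reachable graph of P (6 states):
  u0 = (a.b.0 + (0 + 0 + b.0)) | (0 | 0 + 0 | 0 + (a.0 + (0 + 0))) ⊢ =a=> u1, =a=> u2, =b=> u3
  u1 = (a.b.0 + (0 + 0 + b.0)) | 0 ⊢ =a=> u4, =b=> u5
  u2 = b.0 | (0 | 0 + 0 | 0 + (a.0 + (0 + 0))) ⊢ =a=> u4, =b=> u3
  u3 = 0 | (0 | 0 + 0 | 0 + (a.0 + (0 + 0))) ⊢ =a=> u5
  u4 = b.0 | 0 ⊢ =b=> u5
  u5 = 0 | 0 ⊢ (no moves)
Reachable graph of Q (6 states):
  v0 = (a.b.0 + (0 + 0 + b.0)) | (0 | 0 + (0 | 0 + 0) + (a.0 + (0 + 0))) ⊢ =a=> v1, =a=> v2, =b=> v3
  v1 = (a.b.0 + (0 + 0 + b.0)) | 0 ⊢ =a=> v4, =b=> v5
  v2 = b.0 | (0 | 0 + (0 | 0 + 0) + (a.0 + (0 + 0))) ⊢ =a=> v4, =b=> v3
  v3 = 0 | (0 | 0 + (0 | 0 + 0) + (a.0 + (0 + 0))) ⊢ =a=> v5
  v4 = b.0 | 0 ⊢ =b=> v5
  v5 = 0 | 0 ⊢ (no moves)
Coarsest stable partition (strong bisimilarity classes):
  B0 = {u0, v0}
  B1 = {u2, v2}
  B2 = {u3, v3}
  B3 = {u5, v5}
  B4 = {u4, v4}
  B5 = {u1, v1}
u0 ∈ B0, v0 ∈ B0 → same block

bisimilar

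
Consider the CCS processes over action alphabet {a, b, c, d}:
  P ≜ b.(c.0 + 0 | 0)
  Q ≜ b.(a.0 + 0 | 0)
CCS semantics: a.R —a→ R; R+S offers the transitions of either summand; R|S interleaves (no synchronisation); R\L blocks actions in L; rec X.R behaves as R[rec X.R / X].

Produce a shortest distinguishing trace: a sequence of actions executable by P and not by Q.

bc

Reachable graph of P (3 states):
  m0 = b.(c.0 + 0 | 0) | —b→ m1
  m1 = c.0 + 0 | 0 | —c→ m2
  m2 = 0 | (no moves)
Reachable graph of Q (3 states):
  n0 = b.(a.0 + 0 | 0) | —b→ n1
  n1 = a.0 + 0 | 0 | —a→ n2
  n2 = 0 | (no moves)
Trace ⟨bc⟩ through P, begin at {m0}:
  after b @ step 1: {m1}
  after c @ step 2: {m2}
  P completes σ.
Trace ⟨bc⟩ through Q, begin at {n0}:
  after b @ step 1: {n1}
  after c @ step 2: ∅  — Q cannot continue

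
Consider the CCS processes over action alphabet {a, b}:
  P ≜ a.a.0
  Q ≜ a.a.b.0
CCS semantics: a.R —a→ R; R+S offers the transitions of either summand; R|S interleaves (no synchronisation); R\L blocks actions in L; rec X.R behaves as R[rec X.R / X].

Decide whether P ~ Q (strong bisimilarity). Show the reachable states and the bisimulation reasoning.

Reachable graph of P (3 states):
  s0 = a.a.0 → -a-> s1
  s1 = a.0 → -a-> s2
  s2 = 0 → deadlocked
Reachable graph of Q (4 states):
  t0 = a.a.b.0 → -a-> t1
  t1 = a.b.0 → -a-> t2
  t2 = b.0 → -b-> t3
  t3 = 0 → deadlocked
Coarsest stable partition (strong bisimilarity classes):
  B0 = {s0}
  B1 = {s1}
  B2 = {s2, t3}
  B3 = {t0}
  B4 = {t1}
  B5 = {t2}
s0 ∈ B0, t0 ∈ B3 → different blocks

not bisimilar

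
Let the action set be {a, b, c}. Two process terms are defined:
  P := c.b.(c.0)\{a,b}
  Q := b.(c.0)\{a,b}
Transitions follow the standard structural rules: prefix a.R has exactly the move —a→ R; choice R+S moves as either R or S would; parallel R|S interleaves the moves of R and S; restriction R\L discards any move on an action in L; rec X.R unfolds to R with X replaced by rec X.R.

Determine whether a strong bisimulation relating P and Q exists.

P ≁ Q

Reachable graph of P (4 states):
  s0 = c.b.(c.0)\{a,b} ⊢ --c--▸ s1
  s1 = b.(c.0)\{a,b} ⊢ --b--▸ s2
  s2 = (c.0)\{a,b} ⊢ --c--▸ s3
  s3 = 0\{a,b} ⊢ deadlocked
Reachable graph of Q (3 states):
  t0 = b.(c.0)\{a,b} ⊢ --b--▸ t1
  t1 = (c.0)\{a,b} ⊢ --c--▸ t2
  t2 = 0\{a,b} ⊢ deadlocked
Partition-refinement fixed point:
  B0 = {s0}
  B1 = {s1, t0}
  B2 = {s2, t1}
  B3 = {s3, t2}
s0 ∈ B0, t0 ∈ B1 → different blocks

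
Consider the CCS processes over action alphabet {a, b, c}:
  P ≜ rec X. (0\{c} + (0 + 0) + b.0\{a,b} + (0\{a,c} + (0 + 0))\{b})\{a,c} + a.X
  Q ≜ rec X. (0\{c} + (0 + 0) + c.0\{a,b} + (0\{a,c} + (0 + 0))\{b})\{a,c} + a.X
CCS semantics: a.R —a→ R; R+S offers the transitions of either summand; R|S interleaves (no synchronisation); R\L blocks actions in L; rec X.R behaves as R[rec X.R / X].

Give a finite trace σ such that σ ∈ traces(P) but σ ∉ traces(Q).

b

P's transition system — 2 states:
  p0 = rec X. (0\{c} + (0 + 0) + b.0\{a,b} + (0\{a,c} + (0 + 0))\{b})\{a,c} + a.X has moves =a=> p0, =b=> p1
  p1 = 0\{a,b}\{a,c} has moves ∅
Q's transition system — 1 states:
  q0 = rec X. (0\{c} + (0 + 0) + c.0\{a,b} + (0\{a,c} + (0 + 0))\{b})\{a,c} + a.X has moves =a=> q0
Run σ = ⟨b⟩ on P: start {p0}
  after b @ step 1: {p1}
  — P admits the full trace.
Run σ = ⟨b⟩ on Q: start {q0}
  after b @ step 1: no successor for Q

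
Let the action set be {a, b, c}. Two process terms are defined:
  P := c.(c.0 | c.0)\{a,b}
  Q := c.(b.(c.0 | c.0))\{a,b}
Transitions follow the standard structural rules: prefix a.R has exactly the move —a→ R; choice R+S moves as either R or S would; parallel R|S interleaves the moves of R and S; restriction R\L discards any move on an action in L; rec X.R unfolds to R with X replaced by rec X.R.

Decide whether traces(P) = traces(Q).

traces(P) ≠ traces(Q) — witness ⟨cc⟩

LTS(P): 5 reachable states
  u0 = c.(c.0 | c.0)\{a,b} :: —c→ u1
  u1 = (c.0 | c.0)\{a,b} :: —c→ u2, —c→ u3
  u2 = (0 | c.0)\{a,b} :: —c→ u4
  u3 = (c.0 | 0)\{a,b} :: —c→ u4
  u4 = (0 | 0)\{a,b} :: deadlocked
LTS(Q): 2 reachable states
  v0 = c.(b.(c.0 | c.0))\{a,b} :: —c→ v1
  v1 = (b.(c.0 | c.0))\{a,b} :: deadlocked
Executing cc from P (initial set {u0}):
  [1] c ⇒ {u1}
  [2] c ⇒ {u2, u3}
  P completes σ.
Executing cc from Q (initial set {v0}):
  [1] c ⇒ {v1}
  [2] c ⇒ no successor for Q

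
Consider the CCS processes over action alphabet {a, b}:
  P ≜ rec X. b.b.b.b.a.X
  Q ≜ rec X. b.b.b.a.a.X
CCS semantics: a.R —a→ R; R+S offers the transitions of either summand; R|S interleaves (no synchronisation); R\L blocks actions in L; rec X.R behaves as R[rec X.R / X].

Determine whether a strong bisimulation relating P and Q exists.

P's transition system — 5 states:
  p0 = rec X. b.b.b.b.a.X has moves -b-> p1
  p1 = b.b.b.a.(rec X. b.b.b.b.a.X) has moves -b-> p2
  p2 = b.b.a.(rec X. b.b.b.b.a.X) has moves -b-> p3
  p3 = b.a.(rec X. b.b.b.b.a.X) has moves -b-> p4
  p4 = a.(rec X. b.b.b.b.a.X) has moves -a-> p0
Q's transition system — 5 states:
  q0 = rec X. b.b.b.a.a.X has moves -b-> q1
  q1 = b.b.a.a.(rec X. b.b.b.a.a.X) has moves -b-> q2
  q2 = b.a.a.(rec X. b.b.b.a.a.X) has moves -b-> q3
  q3 = a.a.(rec X. b.b.b.a.a.X) has moves -a-> q4
  q4 = a.(rec X. b.b.b.a.a.X) has moves -a-> q0
Coarsest stable partition (strong bisimilarity classes):
  B0 = {p0}
  B1 = {p1}
  B2 = {p2}
  B3 = {p3}
  B4 = {p4}
  B5 = {q0}
  B6 = {q1}
  B7 = {q2}
  B8 = {q3}
  B9 = {q4}
p0 ∈ B0, q0 ∈ B5 → different blocks

P ≁ Q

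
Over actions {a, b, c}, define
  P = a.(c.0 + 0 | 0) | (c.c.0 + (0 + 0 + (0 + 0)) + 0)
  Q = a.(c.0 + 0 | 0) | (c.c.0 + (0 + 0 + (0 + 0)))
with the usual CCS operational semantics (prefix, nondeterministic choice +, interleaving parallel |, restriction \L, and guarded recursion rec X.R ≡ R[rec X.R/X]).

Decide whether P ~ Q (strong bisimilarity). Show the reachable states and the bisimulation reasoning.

YES

P's transition system — 9 states:
  u0 = a.(c.0 + 0 | 0) | (c.c.0 + (0 + 0 + (0 + 0)) + 0) → —a→ u1, —c→ u2
  u1 = (c.0 + 0 | 0) | (c.c.0 + (0 + 0 + (0 + 0)) + 0) → —c→ u3, —c→ u4
  u2 = a.(c.0 + 0 | 0) | c.0 → —a→ u3, —c→ u5
  u3 = (c.0 + 0 | 0) | c.0 → —c→ u6, —c→ u7
  u4 = 0 | (c.c.0 + (0 + 0 + (0 + 0)) + 0) → —c→ u7
  u5 = a.(c.0 + 0 | 0) | 0 → —a→ u6
  u6 = (c.0 + 0 | 0) | 0 → —c→ u8
  u7 = 0 | c.0 → —c→ u8
  u8 = 0 | 0 → stopped
Q's transition system — 9 states:
  v0 = a.(c.0 + 0 | 0) | (c.c.0 + (0 + 0 + (0 + 0))) → —a→ v1, —c→ v2
  v1 = (c.0 + 0 | 0) | (c.c.0 + (0 + 0 + (0 + 0))) → —c→ v3, —c→ v4
  v2 = a.(c.0 + 0 | 0) | c.0 → —a→ v3, —c→ v5
  v3 = (c.0 + 0 | 0) | c.0 → —c→ v6, —c→ v7
  v4 = 0 | (c.c.0 + (0 + 0 + (0 + 0))) → —c→ v7
  v5 = a.(c.0 + 0 | 0) | 0 → —a→ v6
  v6 = (c.0 + 0 | 0) | 0 → —c→ v8
  v7 = 0 | c.0 → —c→ v8
  v8 = 0 | 0 → stopped
Bisimilarity quotient blocks:
  B0 = {u0, v0}
  B1 = {u1, v1}
  B2 = {u3, u4, v3, v4}
  B3 = {u6, u7, v6, v7}
  B4 = {u8, v8}
  B5 = {u2, v2}
  B6 = {u5, v5}
u0 ∈ B0, v0 ∈ B0 → same block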